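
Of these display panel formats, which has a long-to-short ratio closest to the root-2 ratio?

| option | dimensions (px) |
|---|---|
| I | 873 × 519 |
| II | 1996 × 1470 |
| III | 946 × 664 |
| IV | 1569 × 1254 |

Target root-2 ≈ 1.414.
I: 1.682 (Δ0.268)  II: 1.358 (Δ0.056)  III: 1.425 (Δ0.011)  IV: 1.251 (Δ0.163)

III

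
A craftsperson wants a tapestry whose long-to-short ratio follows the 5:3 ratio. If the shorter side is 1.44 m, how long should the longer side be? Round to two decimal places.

2.40 m

5:3 ≈ 1.66667.
Longer side = 1.44 × 1.66667 ≈ 2.4000 → 2.40 m.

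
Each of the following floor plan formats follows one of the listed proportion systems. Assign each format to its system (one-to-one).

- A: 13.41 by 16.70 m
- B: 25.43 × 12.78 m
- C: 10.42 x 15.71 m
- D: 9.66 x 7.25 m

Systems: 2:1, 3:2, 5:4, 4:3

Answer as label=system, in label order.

A = 16.70/13.41 ≈ 1.245 → 5:4 (1.250)
B = 25.43/12.78 ≈ 1.990 → 2:1 (2.000)
C = 15.71/10.42 ≈ 1.508 → 3:2 (1.500)
D = 9.66/7.25 ≈ 1.332 → 4:3 (1.333)

A=5:4, B=2:1, C=3:2, D=4:3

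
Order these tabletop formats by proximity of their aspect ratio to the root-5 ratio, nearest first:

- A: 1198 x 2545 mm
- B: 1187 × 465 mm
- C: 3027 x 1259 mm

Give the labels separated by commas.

A: 2545/1198 ≈ 2.124 → |2.124 − 2.236| = 0.112
B: 1187/465 ≈ 2.553 → |2.553 − 2.236| = 0.317
C: 3027/1259 ≈ 2.404 → |2.404 − 2.236| = 0.168

A, C, B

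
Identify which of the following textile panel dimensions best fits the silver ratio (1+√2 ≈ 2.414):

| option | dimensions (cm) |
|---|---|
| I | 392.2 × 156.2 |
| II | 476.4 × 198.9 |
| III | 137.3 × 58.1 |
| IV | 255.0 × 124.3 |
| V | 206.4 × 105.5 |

Ratios (long/short): I ≈ 2.511; II ≈ 2.395; III ≈ 2.363; IV ≈ 2.051; V ≈ 1.956.
silver ratio ≈ 2.414; option II is nearest (Δ 0.019).

II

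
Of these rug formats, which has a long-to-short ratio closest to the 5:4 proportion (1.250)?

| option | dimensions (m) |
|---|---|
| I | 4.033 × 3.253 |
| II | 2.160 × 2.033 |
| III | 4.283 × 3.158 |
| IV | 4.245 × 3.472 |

I

Ratios (long/short): I ≈ 1.240; II ≈ 1.062; III ≈ 1.356; IV ≈ 1.223.
5:4 ≈ 1.250; option I is nearest (Δ 0.010).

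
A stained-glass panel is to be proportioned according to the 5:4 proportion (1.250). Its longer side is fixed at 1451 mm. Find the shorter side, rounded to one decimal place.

5:4 = 1.25000.
Shorter side = 1451 ÷ 1.25000 ≈ 1160.800 → 1160.8 mm.

1160.8 mm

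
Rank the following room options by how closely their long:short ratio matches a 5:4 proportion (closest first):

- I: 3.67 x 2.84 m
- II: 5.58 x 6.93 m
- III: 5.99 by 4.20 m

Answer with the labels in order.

II, I, III

Ratios: I = 3.67 / 2.84 ≈ 1.292; II = 6.93 / 5.58 ≈ 1.242; III = 5.99 / 4.20 ≈ 1.426.
|Δ from 1.250|: I 0.042; II 0.008; III 0.176.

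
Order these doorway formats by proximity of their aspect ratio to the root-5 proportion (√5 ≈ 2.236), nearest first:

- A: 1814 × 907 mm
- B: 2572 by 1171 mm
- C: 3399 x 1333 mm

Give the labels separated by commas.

Ratios: A = 1814 / 907 ≈ 2.000; B = 2572 / 1171 ≈ 2.196; C = 3399 / 1333 ≈ 2.550.
|Δ from 2.236|: A 0.236; B 0.040; C 0.314.

B, A, C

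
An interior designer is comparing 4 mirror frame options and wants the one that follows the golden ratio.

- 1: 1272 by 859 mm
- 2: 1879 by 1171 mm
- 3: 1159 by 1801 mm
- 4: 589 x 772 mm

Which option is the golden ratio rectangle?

Target golden ratio ≈ 1.618.
1: 1.481 (Δ0.137)  2: 1.605 (Δ0.013)  3: 1.554 (Δ0.064)  4: 1.311 (Δ0.307)

2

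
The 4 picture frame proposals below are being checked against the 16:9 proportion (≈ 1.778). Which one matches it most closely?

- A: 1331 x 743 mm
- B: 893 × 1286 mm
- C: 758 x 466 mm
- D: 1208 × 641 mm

A

Target 16:9 ≈ 1.778.
A: 1.791 (Δ0.013)  B: 1.440 (Δ0.338)  C: 1.627 (Δ0.151)  D: 1.885 (Δ0.107)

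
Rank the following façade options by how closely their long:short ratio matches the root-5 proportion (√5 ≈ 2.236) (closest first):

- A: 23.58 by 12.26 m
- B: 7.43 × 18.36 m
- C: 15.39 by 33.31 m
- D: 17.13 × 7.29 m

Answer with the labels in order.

A: 23.58/12.26 ≈ 1.923 → |1.923 − 2.236| = 0.313
B: 18.36/7.43 ≈ 2.471 → |2.471 − 2.236| = 0.235
C: 33.31/15.39 ≈ 2.164 → |2.164 − 2.236| = 0.072
D: 17.13/7.29 ≈ 2.350 → |2.350 − 2.236| = 0.114

C, D, B, A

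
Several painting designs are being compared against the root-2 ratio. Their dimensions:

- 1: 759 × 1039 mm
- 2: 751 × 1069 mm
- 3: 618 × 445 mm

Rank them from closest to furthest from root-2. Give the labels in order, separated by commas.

1: 1039/759 ≈ 1.369 → |1.369 − 1.414| = 0.045
2: 1069/751 ≈ 1.423 → |1.423 − 1.414| = 0.009
3: 618/445 ≈ 1.389 → |1.389 − 1.414| = 0.025

2, 3, 1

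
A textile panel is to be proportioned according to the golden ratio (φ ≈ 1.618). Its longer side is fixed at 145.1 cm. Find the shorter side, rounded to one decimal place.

golden ratio ≈ 1.61803.
Shorter side = 145.1 ÷ 1.61803 ≈ 89.677 → 89.7 cm.

89.7 cm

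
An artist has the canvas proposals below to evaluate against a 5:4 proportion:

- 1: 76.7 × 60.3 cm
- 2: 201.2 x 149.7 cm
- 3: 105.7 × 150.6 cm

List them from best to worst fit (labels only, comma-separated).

1, 2, 3

1: 76.7/60.3 ≈ 1.272 → |1.272 − 1.250| = 0.022
2: 201.2/149.7 ≈ 1.344 → |1.344 − 1.250| = 0.094
3: 150.6/105.7 ≈ 1.425 → |1.425 − 1.250| = 0.175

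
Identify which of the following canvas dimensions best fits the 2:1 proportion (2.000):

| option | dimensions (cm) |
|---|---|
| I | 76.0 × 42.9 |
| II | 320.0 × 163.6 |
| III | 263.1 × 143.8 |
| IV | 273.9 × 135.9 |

IV

Ratios (long/short): I ≈ 1.772; II ≈ 1.956; III ≈ 1.830; IV ≈ 2.015.
2:1 ≈ 2.000; option IV is nearest (Δ 0.015).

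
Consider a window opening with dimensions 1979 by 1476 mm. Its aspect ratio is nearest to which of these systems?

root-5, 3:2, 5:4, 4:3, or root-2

1979/1476 ≈ 1.341. Nearest candidates are 4:3 (1.333, off by 0.008) and root-2 (1.414, off by 0.073).

4:3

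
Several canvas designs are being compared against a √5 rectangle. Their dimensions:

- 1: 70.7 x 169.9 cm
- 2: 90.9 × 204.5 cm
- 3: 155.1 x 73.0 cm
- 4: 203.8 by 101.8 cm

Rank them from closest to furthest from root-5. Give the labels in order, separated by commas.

Ratios: 1 = 169.9 / 70.7 ≈ 2.403; 2 = 204.5 / 90.9 ≈ 2.250; 3 = 155.1 / 73.0 ≈ 2.125; 4 = 203.8 / 101.8 ≈ 2.002.
|Δ from 2.236|: 1 0.167; 2 0.014; 3 0.111; 4 0.234.

2, 3, 1, 4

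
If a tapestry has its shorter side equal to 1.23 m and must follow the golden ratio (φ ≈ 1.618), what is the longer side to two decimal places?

golden ratio ≈ 1.61803.
Longer side = 1.23 × 1.61803 ≈ 1.9902 → 1.99 m.

1.99 m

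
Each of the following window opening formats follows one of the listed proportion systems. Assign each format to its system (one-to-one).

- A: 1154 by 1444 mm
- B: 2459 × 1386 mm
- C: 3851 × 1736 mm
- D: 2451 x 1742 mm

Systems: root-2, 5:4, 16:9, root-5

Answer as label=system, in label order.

A=5:4, B=16:9, C=root-5, D=root-2

Ratios: A ≈ 1.251; B ≈ 1.774; C ≈ 2.218; D ≈ 1.407.
Targets: root-2 ≈ 1.414; 5:4 ≈ 1.250; 16:9 ≈ 1.778; root-5 ≈ 2.236.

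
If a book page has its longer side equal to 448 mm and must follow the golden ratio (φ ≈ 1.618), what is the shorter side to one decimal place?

276.9 mm

golden ratio ≈ 1.61803.
Shorter side = 448 ÷ 1.61803 ≈ 276.880 → 276.9 mm.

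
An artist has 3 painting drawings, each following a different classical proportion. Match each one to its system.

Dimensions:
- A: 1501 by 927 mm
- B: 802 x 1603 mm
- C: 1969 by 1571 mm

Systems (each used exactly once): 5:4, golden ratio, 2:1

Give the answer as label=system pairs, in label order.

A=golden ratio, B=2:1, C=5:4

A = 1501/927 ≈ 1.619 → golden ratio (1.618)
B = 1603/802 ≈ 1.999 → 2:1 (2.000)
C = 1969/1571 ≈ 1.253 → 5:4 (1.250)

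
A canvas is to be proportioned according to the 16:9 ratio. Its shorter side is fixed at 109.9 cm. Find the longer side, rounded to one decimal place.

16:9 ≈ 1.77778.
Longer side = 109.9 × 1.77778 ≈ 195.378 → 195.4 cm.

195.4 cm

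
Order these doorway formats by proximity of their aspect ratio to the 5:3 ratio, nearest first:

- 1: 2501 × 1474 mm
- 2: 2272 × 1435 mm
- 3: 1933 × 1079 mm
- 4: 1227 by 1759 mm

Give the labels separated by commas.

Ratios: 1 = 2501 / 1474 ≈ 1.697; 2 = 2272 / 1435 ≈ 1.583; 3 = 1933 / 1079 ≈ 1.791; 4 = 1759 / 1227 ≈ 1.434.
|Δ from 1.667|: 1 0.030; 2 0.084; 3 0.124; 4 0.233.

1, 2, 3, 4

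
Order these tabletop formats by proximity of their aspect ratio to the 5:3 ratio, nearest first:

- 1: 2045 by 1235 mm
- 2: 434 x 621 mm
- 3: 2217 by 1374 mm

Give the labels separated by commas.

1, 3, 2

1: 2045/1235 ≈ 1.656 → |1.656 − 1.667| = 0.011
2: 621/434 ≈ 1.431 → |1.431 − 1.667| = 0.236
3: 2217/1374 ≈ 1.614 → |1.614 − 1.667| = 0.053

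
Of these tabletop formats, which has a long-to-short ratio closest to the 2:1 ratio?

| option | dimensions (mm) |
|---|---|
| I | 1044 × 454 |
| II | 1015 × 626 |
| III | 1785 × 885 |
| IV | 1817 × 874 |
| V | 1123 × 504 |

III

Target 2:1 ≈ 2.000.
I: 2.300 (Δ0.300)  II: 1.621 (Δ0.379)  III: 2.017 (Δ0.017)  IV: 2.079 (Δ0.079)  V: 2.228 (Δ0.228)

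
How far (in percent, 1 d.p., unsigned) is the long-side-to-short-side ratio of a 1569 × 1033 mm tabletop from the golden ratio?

Ratio = 1569 / 1033 ≈ 1.5189.
Ideal golden ratio ≈ 1.6180. |1.5189 − 1.6180| / 1.6180 ≈ 6.12% → 6.1%.

6.1%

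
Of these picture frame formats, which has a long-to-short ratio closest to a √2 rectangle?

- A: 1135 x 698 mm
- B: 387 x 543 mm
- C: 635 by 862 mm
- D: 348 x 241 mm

B

Ratios (long/short): A ≈ 1.626; B ≈ 1.403; C ≈ 1.357; D ≈ 1.444.
root-2 ≈ 1.414; option B is nearest (Δ 0.011).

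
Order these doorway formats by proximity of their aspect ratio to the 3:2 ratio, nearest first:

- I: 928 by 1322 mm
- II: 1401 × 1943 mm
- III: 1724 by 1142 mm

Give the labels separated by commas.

III, I, II

Ratios: I = 1322 / 928 ≈ 1.425; II = 1943 / 1401 ≈ 1.387; III = 1724 / 1142 ≈ 1.510.
|Δ from 1.500|: I 0.075; II 0.113; III 0.010.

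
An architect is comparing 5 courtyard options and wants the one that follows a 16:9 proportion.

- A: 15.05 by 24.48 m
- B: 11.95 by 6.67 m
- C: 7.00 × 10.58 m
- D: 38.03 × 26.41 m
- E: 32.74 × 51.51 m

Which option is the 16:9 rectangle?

B

Target 16:9 ≈ 1.778.
A: 1.627 (Δ0.151)  B: 1.792 (Δ0.014)  C: 1.511 (Δ0.267)  D: 1.440 (Δ0.338)  E: 1.573 (Δ0.205)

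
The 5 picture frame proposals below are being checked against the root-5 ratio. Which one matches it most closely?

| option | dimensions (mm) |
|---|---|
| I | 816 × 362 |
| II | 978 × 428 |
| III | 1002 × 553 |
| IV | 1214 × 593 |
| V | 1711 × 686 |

I

Ratios (long/short): I ≈ 2.254; II ≈ 2.285; III ≈ 1.812; IV ≈ 2.047; V ≈ 2.494.
root-5 ≈ 2.236; option I is nearest (Δ 0.018).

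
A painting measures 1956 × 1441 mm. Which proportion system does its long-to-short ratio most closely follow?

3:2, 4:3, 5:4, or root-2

4:3

1956/1441 ≈ 1.357. Nearest candidates are 4:3 (1.333, off by 0.024) and root-2 (1.414, off by 0.057).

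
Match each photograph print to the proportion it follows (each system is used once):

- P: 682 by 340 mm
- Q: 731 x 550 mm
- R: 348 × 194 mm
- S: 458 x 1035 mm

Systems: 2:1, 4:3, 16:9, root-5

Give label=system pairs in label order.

Ratios: P ≈ 2.006; Q ≈ 1.329; R ≈ 1.794; S ≈ 2.260.
Targets: 2:1 ≈ 2.000; 4:3 ≈ 1.333; 16:9 ≈ 1.778; root-5 ≈ 2.236.

P=2:1, Q=4:3, R=16:9, S=root-5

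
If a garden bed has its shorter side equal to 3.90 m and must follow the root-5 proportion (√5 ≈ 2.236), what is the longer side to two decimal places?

root-5 ≈ 2.23607.
Longer side = 3.90 × 2.23607 ≈ 8.7207 → 8.72 m.

8.72 m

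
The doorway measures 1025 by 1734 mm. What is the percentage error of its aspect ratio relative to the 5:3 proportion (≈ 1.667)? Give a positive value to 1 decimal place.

Ratio = 1734 / 1025 ≈ 1.6917.
Ideal 5:3 ≈ 1.6667. |1.6917 − 1.6667| / 1.6667 ≈ 1.50% → 1.5%.

1.5%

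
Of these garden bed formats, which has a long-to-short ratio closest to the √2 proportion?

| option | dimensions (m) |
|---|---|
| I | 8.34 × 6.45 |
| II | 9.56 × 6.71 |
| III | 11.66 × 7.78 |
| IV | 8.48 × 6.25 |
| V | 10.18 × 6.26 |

II

Target root-2 ≈ 1.414.
I: 1.293 (Δ0.121)  II: 1.425 (Δ0.011)  III: 1.499 (Δ0.085)  IV: 1.357 (Δ0.057)  V: 1.626 (Δ0.212)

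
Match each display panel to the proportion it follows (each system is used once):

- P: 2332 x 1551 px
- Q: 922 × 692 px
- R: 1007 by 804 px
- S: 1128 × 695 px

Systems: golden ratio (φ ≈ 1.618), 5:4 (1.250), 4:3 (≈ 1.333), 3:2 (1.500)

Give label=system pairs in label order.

P=3:2, Q=4:3, R=5:4, S=golden ratio

Ratios: P ≈ 1.504; Q ≈ 1.332; R ≈ 1.252; S ≈ 1.623.
Targets: golden ratio ≈ 1.618; 5:4 ≈ 1.250; 4:3 ≈ 1.333; 3:2 ≈ 1.500.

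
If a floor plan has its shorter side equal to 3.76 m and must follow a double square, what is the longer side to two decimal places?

7.52 m

2:1 = 2.00000.
Longer side = 3.76 × 2.00000 ≈ 7.5200 → 7.52 m.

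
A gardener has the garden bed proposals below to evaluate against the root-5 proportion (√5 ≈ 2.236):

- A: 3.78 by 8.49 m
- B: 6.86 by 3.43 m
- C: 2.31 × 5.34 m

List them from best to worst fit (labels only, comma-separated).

A, C, B

A: 8.49/3.78 ≈ 2.246 → |2.246 − 2.236| = 0.010
B: 6.86/3.43 ≈ 2.000 → |2.000 − 2.236| = 0.236
C: 5.34/2.31 ≈ 2.312 → |2.312 − 2.236| = 0.076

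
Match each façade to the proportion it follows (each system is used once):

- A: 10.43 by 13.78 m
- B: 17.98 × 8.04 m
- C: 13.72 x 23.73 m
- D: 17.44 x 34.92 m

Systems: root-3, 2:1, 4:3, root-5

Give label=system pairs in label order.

A=4:3, B=root-5, C=root-3, D=2:1

A = 13.78/10.43 ≈ 1.321 → 4:3 (1.333)
B = 17.98/8.04 ≈ 2.236 → root-5 (2.236)
C = 23.73/13.72 ≈ 1.730 → root-3 (1.732)
D = 34.92/17.44 ≈ 2.002 → 2:1 (2.000)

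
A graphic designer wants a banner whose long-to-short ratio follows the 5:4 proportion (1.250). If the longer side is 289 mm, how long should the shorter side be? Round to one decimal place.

5:4 = 1.25000.
Shorter side = 289 ÷ 1.25000 ≈ 231.200 → 231.2 mm.

231.2 mm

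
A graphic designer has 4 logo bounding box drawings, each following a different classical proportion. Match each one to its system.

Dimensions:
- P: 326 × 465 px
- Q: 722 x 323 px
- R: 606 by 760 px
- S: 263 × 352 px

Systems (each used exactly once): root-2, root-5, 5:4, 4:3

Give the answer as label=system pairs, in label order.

P=root-2, Q=root-5, R=5:4, S=4:3

P = 465/326 ≈ 1.426 → root-2 (1.414)
Q = 722/323 ≈ 2.235 → root-5 (2.236)
R = 760/606 ≈ 1.254 → 5:4 (1.250)
S = 352/263 ≈ 1.338 → 4:3 (1.333)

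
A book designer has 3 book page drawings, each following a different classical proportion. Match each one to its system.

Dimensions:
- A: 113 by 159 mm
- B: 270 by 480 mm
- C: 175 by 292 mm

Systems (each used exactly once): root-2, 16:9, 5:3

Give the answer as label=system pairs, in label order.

A=root-2, B=16:9, C=5:3

A = 159/113 ≈ 1.407 → root-2 (1.414)
B = 480/270 ≈ 1.778 → 16:9 (1.778)
C = 292/175 ≈ 1.669 → 5:3 (1.667)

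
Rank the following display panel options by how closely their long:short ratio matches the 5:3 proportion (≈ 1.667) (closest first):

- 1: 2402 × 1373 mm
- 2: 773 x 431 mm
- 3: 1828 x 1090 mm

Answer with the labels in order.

3, 1, 2

Ratios: 1 = 2402 / 1373 ≈ 1.749; 2 = 773 / 431 ≈ 1.794; 3 = 1828 / 1090 ≈ 1.677.
|Δ from 1.667|: 1 0.082; 2 0.127; 3 0.010.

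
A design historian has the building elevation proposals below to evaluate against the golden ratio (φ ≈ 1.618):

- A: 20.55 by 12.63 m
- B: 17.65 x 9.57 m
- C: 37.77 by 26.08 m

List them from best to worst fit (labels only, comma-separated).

A, C, B

A: 20.55/12.63 ≈ 1.627 → |1.627 − 1.618| = 0.009
B: 17.65/9.57 ≈ 1.844 → |1.844 − 1.618| = 0.226
C: 37.77/26.08 ≈ 1.448 → |1.448 − 1.618| = 0.170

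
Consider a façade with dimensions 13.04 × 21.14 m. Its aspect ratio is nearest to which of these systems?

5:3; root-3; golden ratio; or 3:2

21.14/13.04 ≈ 1.621. Nearest candidates are golden ratio (1.618, off by 0.003) and 5:3 (1.667, off by 0.046).

golden ratio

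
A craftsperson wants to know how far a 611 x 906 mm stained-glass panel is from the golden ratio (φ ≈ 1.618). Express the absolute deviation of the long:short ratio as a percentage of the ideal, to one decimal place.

Ratio = 906 / 611 ≈ 1.4828.
Ideal golden ratio ≈ 1.6180. |1.4828 − 1.6180| / 1.6180 ≈ 8.36% → 8.4%.

8.4%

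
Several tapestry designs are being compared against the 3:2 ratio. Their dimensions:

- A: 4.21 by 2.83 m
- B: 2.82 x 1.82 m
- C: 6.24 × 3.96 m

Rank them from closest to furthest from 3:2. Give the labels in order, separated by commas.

A: 4.21/2.83 ≈ 1.488 → |1.488 − 1.500| = 0.012
B: 2.82/1.82 ≈ 1.549 → |1.549 − 1.500| = 0.049
C: 6.24/3.96 ≈ 1.576 → |1.576 − 1.500| = 0.076

A, B, C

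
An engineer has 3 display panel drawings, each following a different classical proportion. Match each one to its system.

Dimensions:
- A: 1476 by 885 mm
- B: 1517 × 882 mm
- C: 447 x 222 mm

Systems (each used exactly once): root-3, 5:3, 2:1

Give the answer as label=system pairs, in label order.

A = 1476/885 ≈ 1.668 → 5:3 (1.667)
B = 1517/882 ≈ 1.720 → root-3 (1.732)
C = 447/222 ≈ 2.014 → 2:1 (2.000)

A=5:3, B=root-3, C=2:1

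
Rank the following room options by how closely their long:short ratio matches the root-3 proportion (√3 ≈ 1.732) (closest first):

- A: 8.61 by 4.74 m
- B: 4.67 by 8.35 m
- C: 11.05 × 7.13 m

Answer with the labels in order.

A: 8.61/4.74 ≈ 1.816 → |1.816 − 1.732| = 0.084
B: 8.35/4.67 ≈ 1.788 → |1.788 − 1.732| = 0.056
C: 11.05/7.13 ≈ 1.550 → |1.550 − 1.732| = 0.182

B, A, C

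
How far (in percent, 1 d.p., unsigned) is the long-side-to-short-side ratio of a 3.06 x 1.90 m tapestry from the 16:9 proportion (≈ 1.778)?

Ratio = 3.06 / 1.90 ≈ 1.6105.
Ideal 16:9 ≈ 1.7778. |1.6105 − 1.7778| / 1.7778 ≈ 9.41% → 9.4%.

9.4%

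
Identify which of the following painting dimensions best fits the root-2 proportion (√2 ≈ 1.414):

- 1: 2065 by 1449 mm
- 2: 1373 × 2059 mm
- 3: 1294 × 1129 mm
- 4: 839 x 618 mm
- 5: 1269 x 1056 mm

Ratios (long/short): 1 ≈ 1.425; 2 ≈ 1.500; 3 ≈ 1.146; 4 ≈ 1.358; 5 ≈ 1.202.
root-2 ≈ 1.414; option 1 is nearest (Δ 0.011).

1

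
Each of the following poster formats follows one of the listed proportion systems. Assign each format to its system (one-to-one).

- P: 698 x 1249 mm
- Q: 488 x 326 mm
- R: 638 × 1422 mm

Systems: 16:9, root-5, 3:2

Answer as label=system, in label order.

P=16:9, Q=3:2, R=root-5

P = 1249/698 ≈ 1.789 → 16:9 (1.778)
Q = 488/326 ≈ 1.497 → 3:2 (1.500)
R = 1422/638 ≈ 2.229 → root-5 (2.236)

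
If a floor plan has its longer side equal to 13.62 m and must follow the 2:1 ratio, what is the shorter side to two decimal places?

2:1 = 2.00000.
Shorter side = 13.62 ÷ 2.00000 ≈ 6.8100 → 6.81 m.

6.81 m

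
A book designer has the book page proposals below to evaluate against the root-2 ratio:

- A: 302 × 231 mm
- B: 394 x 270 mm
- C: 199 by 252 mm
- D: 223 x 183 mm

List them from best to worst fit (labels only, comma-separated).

A: 302/231 ≈ 1.307 → |1.307 − 1.414| = 0.107
B: 394/270 ≈ 1.459 → |1.459 − 1.414| = 0.045
C: 252/199 ≈ 1.266 → |1.266 − 1.414| = 0.148
D: 223/183 ≈ 1.219 → |1.219 − 1.414| = 0.195

B, A, C, D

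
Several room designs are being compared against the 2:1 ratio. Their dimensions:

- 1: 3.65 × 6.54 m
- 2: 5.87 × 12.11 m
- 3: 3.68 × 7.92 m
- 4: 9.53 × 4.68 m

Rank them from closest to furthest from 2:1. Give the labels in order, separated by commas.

1: 6.54/3.65 ≈ 1.792 → |1.792 − 2.000| = 0.208
2: 12.11/5.87 ≈ 2.063 → |2.063 − 2.000| = 0.063
3: 7.92/3.68 ≈ 2.152 → |2.152 − 2.000| = 0.152
4: 9.53/4.68 ≈ 2.036 → |2.036 − 2.000| = 0.036

4, 2, 3, 1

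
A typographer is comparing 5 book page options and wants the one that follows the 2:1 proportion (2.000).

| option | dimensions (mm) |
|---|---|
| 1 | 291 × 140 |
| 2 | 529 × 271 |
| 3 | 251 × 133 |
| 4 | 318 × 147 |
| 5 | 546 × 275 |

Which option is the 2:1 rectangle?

5

Target 2:1 ≈ 2.000.
1: 2.079 (Δ0.079)  2: 1.952 (Δ0.048)  3: 1.887 (Δ0.113)  4: 2.163 (Δ0.163)  5: 1.985 (Δ0.015)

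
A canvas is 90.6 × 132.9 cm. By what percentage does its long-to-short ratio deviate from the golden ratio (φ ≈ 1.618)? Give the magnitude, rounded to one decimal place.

9.3%

Ratio = 132.9 / 90.6 ≈ 1.4669.
Ideal golden ratio ≈ 1.6180. |1.4669 − 1.6180| / 1.6180 ≈ 9.34% → 9.3%.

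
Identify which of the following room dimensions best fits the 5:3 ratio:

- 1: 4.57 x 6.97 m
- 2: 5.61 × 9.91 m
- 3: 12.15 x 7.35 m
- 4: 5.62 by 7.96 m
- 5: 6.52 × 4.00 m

3

Target 5:3 ≈ 1.667.
1: 1.525 (Δ0.142)  2: 1.766 (Δ0.099)  3: 1.653 (Δ0.014)  4: 1.416 (Δ0.251)  5: 1.630 (Δ0.037)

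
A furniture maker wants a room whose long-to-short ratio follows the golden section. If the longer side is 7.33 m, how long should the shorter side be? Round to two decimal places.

4.53 m

golden ratio ≈ 1.61803.
Shorter side = 7.33 ÷ 1.61803 ≈ 4.5302 → 4.53 m.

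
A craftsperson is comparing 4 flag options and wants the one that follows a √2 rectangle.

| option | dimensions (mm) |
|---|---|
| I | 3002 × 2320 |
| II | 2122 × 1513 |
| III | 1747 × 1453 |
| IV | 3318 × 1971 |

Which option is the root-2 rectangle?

Ratios (long/short): I ≈ 1.294; II ≈ 1.403; III ≈ 1.202; IV ≈ 1.683.
root-2 ≈ 1.414; option II is nearest (Δ 0.011).

II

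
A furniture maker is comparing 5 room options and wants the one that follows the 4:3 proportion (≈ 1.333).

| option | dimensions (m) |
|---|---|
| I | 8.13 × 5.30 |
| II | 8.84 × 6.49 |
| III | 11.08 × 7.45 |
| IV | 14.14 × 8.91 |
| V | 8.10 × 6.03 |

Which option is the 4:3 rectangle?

V

Ratios (long/short): I ≈ 1.534; II ≈ 1.362; III ≈ 1.487; IV ≈ 1.587; V ≈ 1.343.
4:3 ≈ 1.333; option V is nearest (Δ 0.010).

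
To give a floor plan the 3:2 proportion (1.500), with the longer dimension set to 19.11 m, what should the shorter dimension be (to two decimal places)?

3:2 = 1.50000.
Shorter side = 19.11 ÷ 1.50000 ≈ 12.7400 → 12.74 m.

12.74 m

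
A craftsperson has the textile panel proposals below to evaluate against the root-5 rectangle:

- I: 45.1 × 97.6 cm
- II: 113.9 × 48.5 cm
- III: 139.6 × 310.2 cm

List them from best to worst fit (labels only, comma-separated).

Ratios: I = 97.6 / 45.1 ≈ 2.164; II = 113.9 / 48.5 ≈ 2.348; III = 310.2 / 139.6 ≈ 2.222.
|Δ from 2.236|: I 0.072; II 0.112; III 0.014.

III, I, II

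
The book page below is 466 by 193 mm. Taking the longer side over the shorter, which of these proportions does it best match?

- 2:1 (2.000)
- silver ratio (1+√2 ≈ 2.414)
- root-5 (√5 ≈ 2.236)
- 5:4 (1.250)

silver ratio

466/193 ≈ 2.415. Nearest candidates are silver ratio (2.414, off by 0.001) and root-5 (2.236, off by 0.179).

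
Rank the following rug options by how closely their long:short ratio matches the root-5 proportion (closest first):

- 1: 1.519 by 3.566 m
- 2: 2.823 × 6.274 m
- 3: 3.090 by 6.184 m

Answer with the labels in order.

2, 1, 3

Ratios: 1 = 3.566 / 1.519 ≈ 2.348; 2 = 6.274 / 2.823 ≈ 2.222; 3 = 6.184 / 3.090 ≈ 2.001.
|Δ from 2.236|: 1 0.112; 2 0.014; 3 0.235.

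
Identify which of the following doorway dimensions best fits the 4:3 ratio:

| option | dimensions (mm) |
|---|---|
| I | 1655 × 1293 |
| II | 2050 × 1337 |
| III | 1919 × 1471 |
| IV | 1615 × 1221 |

Ratios (long/short): I ≈ 1.280; II ≈ 1.533; III ≈ 1.305; IV ≈ 1.323.
4:3 ≈ 1.333; option IV is nearest (Δ 0.010).

IV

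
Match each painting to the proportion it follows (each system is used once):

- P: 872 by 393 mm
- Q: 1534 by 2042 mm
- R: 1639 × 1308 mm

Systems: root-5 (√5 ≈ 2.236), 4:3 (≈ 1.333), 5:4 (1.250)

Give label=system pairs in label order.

Ratios: P ≈ 2.219; Q ≈ 1.331; R ≈ 1.253.
Targets: root-5 ≈ 2.236; 4:3 ≈ 1.333; 5:4 ≈ 1.250.

P=root-5, Q=4:3, R=5:4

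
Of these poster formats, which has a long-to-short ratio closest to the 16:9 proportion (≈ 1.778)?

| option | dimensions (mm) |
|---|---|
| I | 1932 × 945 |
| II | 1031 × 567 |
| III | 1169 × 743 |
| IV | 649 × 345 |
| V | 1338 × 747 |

V

Ratios (long/short): I ≈ 2.044; II ≈ 1.818; III ≈ 1.573; IV ≈ 1.881; V ≈ 1.791.
16:9 ≈ 1.778; option V is nearest (Δ 0.013).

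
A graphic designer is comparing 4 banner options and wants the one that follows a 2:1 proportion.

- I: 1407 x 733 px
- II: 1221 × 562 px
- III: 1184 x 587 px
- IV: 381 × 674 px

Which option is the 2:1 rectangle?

Target 2:1 ≈ 2.000.
I: 1.920 (Δ0.080)  II: 2.173 (Δ0.173)  III: 2.017 (Δ0.017)  IV: 1.769 (Δ0.231)

III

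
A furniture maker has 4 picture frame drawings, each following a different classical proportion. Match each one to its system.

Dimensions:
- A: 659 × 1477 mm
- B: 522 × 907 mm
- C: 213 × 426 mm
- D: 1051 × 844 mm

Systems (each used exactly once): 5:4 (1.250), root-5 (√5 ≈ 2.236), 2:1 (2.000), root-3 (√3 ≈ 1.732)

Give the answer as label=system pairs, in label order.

A = 1477/659 ≈ 2.241 → root-5 (2.236)
B = 907/522 ≈ 1.738 → root-3 (1.732)
C = 426/213 ≈ 2.000 → 2:1 (2.000)
D = 1051/844 ≈ 1.245 → 5:4 (1.250)

A=root-5, B=root-3, C=2:1, D=5:4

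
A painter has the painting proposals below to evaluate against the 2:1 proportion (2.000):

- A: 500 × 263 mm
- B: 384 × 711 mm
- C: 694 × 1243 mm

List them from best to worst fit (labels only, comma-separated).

A, B, C

Ratios: A = 500 / 263 ≈ 1.901; B = 711 / 384 ≈ 1.852; C = 1243 / 694 ≈ 1.791.
|Δ from 2.000|: A 0.099; B 0.148; C 0.209.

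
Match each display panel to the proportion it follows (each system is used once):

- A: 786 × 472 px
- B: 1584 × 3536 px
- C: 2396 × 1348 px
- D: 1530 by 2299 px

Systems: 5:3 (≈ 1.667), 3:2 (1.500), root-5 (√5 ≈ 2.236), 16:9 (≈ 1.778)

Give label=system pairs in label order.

Ratios: A ≈ 1.665; B ≈ 2.232; C ≈ 1.777; D ≈ 1.503.
Targets: 5:3 ≈ 1.667; 3:2 ≈ 1.500; root-5 ≈ 2.236; 16:9 ≈ 1.778.

A=5:3, B=root-5, C=16:9, D=3:2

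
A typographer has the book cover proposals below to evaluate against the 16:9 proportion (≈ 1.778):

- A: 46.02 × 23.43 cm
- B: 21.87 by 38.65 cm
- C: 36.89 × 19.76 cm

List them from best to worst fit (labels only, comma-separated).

A: 46.02/23.43 ≈ 1.964 → |1.964 − 1.778| = 0.186
B: 38.65/21.87 ≈ 1.767 → |1.767 − 1.778| = 0.011
C: 36.89/19.76 ≈ 1.867 → |1.867 − 1.778| = 0.089

B, C, A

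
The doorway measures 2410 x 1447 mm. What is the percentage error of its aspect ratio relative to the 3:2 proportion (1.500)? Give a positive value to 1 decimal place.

Ratio = 2410 / 1447 ≈ 1.6655.
Ideal 3:2 = 1.5000. |1.6655 − 1.5000| / 1.5000 ≈ 11.03% → 11.0%.

11.0%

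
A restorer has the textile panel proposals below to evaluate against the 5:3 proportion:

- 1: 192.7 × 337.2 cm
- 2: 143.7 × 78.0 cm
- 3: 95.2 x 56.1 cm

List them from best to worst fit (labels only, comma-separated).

1: 337.2/192.7 ≈ 1.750 → |1.750 − 1.667| = 0.083
2: 143.7/78.0 ≈ 1.842 → |1.842 − 1.667| = 0.175
3: 95.2/56.1 ≈ 1.697 → |1.697 − 1.667| = 0.030

3, 1, 2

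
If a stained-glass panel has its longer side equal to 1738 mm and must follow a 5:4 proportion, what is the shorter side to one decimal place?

1390.4 mm

5:4 = 1.25000.
Shorter side = 1738 ÷ 1.25000 ≈ 1390.400 → 1390.4 mm.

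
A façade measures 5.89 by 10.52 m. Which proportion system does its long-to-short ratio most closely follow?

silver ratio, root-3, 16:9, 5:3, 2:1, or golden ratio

16:9

Ratio = 10.52 / 5.89 ≈ 1.786.
Distances: silver ratio 2.414 (Δ 0.628); root-3 1.732 (Δ 0.054); 16:9 1.778 (Δ 0.008); 5:3 1.667 (Δ 0.119); 2:1 2.000 (Δ 0.214); golden ratio 1.618 (Δ 0.168).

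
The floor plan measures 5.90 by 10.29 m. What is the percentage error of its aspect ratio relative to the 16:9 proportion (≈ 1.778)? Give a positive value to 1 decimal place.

1.9%

Ratio = 10.29 / 5.90 ≈ 1.7441.
Ideal 16:9 ≈ 1.7778. |1.7441 − 1.7778| / 1.7778 ≈ 1.90% → 1.9%.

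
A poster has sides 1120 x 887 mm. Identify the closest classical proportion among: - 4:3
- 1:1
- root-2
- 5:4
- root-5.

1120/887 ≈ 1.263. Nearest candidates are 5:4 (1.250, off by 0.013) and 4:3 (1.333, off by 0.070).

5:4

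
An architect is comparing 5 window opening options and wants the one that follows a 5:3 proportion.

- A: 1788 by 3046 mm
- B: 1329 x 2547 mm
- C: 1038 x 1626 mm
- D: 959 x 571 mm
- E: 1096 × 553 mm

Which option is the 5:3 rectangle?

Target 5:3 ≈ 1.667.
A: 1.704 (Δ0.037)  B: 1.916 (Δ0.249)  C: 1.566 (Δ0.101)  D: 1.680 (Δ0.013)  E: 1.982 (Δ0.315)

D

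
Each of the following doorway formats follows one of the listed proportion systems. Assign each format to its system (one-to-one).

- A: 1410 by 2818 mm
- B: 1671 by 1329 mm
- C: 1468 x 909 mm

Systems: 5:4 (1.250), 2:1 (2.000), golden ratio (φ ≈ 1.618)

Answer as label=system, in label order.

A=2:1, B=5:4, C=golden ratio

A = 2818/1410 ≈ 1.999 → 2:1 (2.000)
B = 1671/1329 ≈ 1.257 → 5:4 (1.250)
C = 1468/909 ≈ 1.615 → golden ratio (1.618)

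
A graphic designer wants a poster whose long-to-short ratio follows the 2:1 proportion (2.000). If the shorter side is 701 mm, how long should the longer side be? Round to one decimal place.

2:1 = 2.00000.
Longer side = 701 × 2.00000 ≈ 1402.000 → 1402.0 mm.

1402.0 mm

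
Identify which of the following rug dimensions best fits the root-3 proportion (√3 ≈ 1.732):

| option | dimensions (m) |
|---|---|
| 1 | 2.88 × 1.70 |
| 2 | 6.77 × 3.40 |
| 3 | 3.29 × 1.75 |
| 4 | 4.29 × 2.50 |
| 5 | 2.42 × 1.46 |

Target root-3 ≈ 1.732.
1: 1.694 (Δ0.038)  2: 1.991 (Δ0.259)  3: 1.880 (Δ0.148)  4: 1.716 (Δ0.016)  5: 1.658 (Δ0.074)

4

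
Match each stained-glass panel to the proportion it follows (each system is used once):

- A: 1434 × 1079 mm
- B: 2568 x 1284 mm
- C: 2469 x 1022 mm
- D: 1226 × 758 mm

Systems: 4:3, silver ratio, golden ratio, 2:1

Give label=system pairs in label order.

A=4:3, B=2:1, C=silver ratio, D=golden ratio

A = 1434/1079 ≈ 1.329 → 4:3 (1.333)
B = 2568/1284 ≈ 2.000 → 2:1 (2.000)
C = 2469/1022 ≈ 2.416 → silver ratio (2.414)
D = 1226/758 ≈ 1.617 → golden ratio (1.618)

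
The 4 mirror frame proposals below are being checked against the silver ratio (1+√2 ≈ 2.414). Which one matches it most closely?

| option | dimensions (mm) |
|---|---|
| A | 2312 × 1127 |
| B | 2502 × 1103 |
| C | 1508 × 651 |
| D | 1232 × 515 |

Target silver ratio ≈ 2.414.
A: 2.051 (Δ0.363)  B: 2.268 (Δ0.146)  C: 2.316 (Δ0.098)  D: 2.392 (Δ0.022)

D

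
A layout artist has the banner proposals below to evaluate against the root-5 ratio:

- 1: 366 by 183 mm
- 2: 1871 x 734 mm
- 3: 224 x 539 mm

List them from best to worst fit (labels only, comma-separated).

Ratios: 1 = 366 / 183 ≈ 2.000; 2 = 1871 / 734 ≈ 2.549; 3 = 539 / 224 ≈ 2.406.
|Δ from 2.236|: 1 0.236; 2 0.313; 3 0.170.

3, 1, 2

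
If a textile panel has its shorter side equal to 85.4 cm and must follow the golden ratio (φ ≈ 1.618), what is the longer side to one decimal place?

138.2 cm

golden ratio ≈ 1.61803.
Longer side = 85.4 × 1.61803 ≈ 138.180 → 138.2 cm.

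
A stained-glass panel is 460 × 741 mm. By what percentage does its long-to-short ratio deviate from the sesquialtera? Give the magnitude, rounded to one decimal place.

7.4%

Ratio = 741 / 460 ≈ 1.6109.
Ideal 3:2 = 1.5000. |1.6109 − 1.5000| / 1.5000 ≈ 7.39% → 7.4%.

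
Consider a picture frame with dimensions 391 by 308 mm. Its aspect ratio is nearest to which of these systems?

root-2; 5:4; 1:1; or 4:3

391/308 ≈ 1.269. Nearest candidates are 5:4 (1.250, off by 0.019) and 4:3 (1.333, off by 0.064).

5:4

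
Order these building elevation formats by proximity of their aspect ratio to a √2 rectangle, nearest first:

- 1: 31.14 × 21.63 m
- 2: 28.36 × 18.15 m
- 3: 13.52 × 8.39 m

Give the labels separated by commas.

Ratios: 1 = 31.14 / 21.63 ≈ 1.440; 2 = 28.36 / 18.15 ≈ 1.563; 3 = 13.52 / 8.39 ≈ 1.611.
|Δ from 1.414|: 1 0.026; 2 0.149; 3 0.197.

1, 2, 3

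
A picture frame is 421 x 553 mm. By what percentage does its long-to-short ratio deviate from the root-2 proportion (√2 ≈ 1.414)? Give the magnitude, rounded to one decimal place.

7.1%

Ratio = 553 / 421 ≈ 1.3135.
Ideal root-2 ≈ 1.4142. |1.3135 − 1.4142| / 1.4142 ≈ 7.12% → 7.1%.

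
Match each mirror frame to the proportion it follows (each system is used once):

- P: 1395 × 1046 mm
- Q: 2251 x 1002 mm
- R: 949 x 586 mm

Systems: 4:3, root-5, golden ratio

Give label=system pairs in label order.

Ratios: P ≈ 1.334; Q ≈ 2.247; R ≈ 1.619.
Targets: 4:3 ≈ 1.333; root-5 ≈ 2.236; golden ratio ≈ 1.618.

P=4:3, Q=root-5, R=golden ratio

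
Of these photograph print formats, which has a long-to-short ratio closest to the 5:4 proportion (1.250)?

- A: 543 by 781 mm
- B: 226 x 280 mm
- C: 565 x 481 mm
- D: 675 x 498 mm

Ratios (long/short): A ≈ 1.438; B ≈ 1.239; C ≈ 1.175; D ≈ 1.355.
5:4 ≈ 1.250; option B is nearest (Δ 0.011).

B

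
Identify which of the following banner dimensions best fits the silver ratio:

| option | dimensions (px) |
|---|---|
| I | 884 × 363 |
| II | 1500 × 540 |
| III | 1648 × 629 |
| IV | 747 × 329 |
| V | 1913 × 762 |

Target silver ratio ≈ 2.414.
I: 2.435 (Δ0.021)  II: 2.778 (Δ0.364)  III: 2.620 (Δ0.206)  IV: 2.271 (Δ0.143)  V: 2.510 (Δ0.096)

I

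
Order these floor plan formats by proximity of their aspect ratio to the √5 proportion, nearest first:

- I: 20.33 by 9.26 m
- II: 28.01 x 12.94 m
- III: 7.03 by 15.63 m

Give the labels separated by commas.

I: 20.33/9.26 ≈ 2.195 → |2.195 − 2.236| = 0.041
II: 28.01/12.94 ≈ 2.165 → |2.165 − 2.236| = 0.071
III: 15.63/7.03 ≈ 2.223 → |2.223 − 2.236| = 0.013

III, I, II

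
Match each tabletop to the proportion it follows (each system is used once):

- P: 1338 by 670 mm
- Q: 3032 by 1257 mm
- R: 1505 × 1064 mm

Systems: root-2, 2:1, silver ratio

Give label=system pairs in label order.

P = 1338/670 ≈ 1.997 → 2:1 (2.000)
Q = 3032/1257 ≈ 2.412 → silver ratio (2.414)
R = 1505/1064 ≈ 1.414 → root-2 (1.414)

P=2:1, Q=silver ratio, R=root-2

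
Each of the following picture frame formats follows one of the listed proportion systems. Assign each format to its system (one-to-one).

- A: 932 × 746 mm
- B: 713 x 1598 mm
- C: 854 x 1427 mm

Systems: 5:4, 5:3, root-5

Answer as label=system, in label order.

Ratios: A ≈ 1.249; B ≈ 2.241; C ≈ 1.671.
Targets: 5:4 ≈ 1.250; 5:3 ≈ 1.667; root-5 ≈ 2.236.

A=5:4, B=root-5, C=5:3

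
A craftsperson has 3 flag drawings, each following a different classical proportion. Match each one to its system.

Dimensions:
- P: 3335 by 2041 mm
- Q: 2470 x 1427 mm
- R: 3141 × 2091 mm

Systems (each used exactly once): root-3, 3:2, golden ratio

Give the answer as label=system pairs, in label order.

P=golden ratio, Q=root-3, R=3:2

P = 3335/2041 ≈ 1.634 → golden ratio (1.618)
Q = 2470/1427 ≈ 1.731 → root-3 (1.732)
R = 3141/2091 ≈ 1.502 → 3:2 (1.500)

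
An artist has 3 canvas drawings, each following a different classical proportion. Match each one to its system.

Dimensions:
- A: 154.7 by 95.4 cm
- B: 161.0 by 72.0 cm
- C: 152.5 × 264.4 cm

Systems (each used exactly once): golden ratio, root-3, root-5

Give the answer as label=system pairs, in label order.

A=golden ratio, B=root-5, C=root-3

Ratios: A ≈ 1.622; B ≈ 2.236; C ≈ 1.734.
Targets: golden ratio ≈ 1.618; root-3 ≈ 1.732; root-5 ≈ 2.236.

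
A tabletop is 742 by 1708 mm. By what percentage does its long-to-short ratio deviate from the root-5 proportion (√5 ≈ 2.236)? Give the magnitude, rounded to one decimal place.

2.9%

Ratio = 1708 / 742 ≈ 2.3019.
Ideal root-5 ≈ 2.2361. |2.3019 − 2.2361| / 2.2361 ≈ 2.94% → 2.9%.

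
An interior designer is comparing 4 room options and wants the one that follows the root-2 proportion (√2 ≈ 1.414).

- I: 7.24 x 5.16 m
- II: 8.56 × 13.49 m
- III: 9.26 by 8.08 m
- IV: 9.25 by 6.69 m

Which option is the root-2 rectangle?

Target root-2 ≈ 1.414.
I: 1.403 (Δ0.011)  II: 1.576 (Δ0.162)  III: 1.146 (Δ0.268)  IV: 1.383 (Δ0.031)

I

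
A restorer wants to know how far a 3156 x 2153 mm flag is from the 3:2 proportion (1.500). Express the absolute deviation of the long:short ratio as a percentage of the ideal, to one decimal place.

Ratio = 3156 / 2153 ≈ 1.4659.
Ideal 3:2 = 1.5000. |1.4659 − 1.5000| / 1.5000 ≈ 2.27% → 2.3%.

2.3%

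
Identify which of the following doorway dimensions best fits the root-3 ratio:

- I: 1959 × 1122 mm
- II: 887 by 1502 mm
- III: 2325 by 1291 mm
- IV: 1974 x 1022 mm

Target root-3 ≈ 1.732.
I: 1.746 (Δ0.014)  II: 1.693 (Δ0.039)  III: 1.801 (Δ0.069)  IV: 1.932 (Δ0.200)

I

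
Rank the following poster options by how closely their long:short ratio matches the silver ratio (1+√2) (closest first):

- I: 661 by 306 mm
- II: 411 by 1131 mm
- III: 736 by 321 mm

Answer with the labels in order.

III, I, II

Ratios: I = 661 / 306 ≈ 2.160; II = 1131 / 411 ≈ 2.752; III = 736 / 321 ≈ 2.293.
|Δ from 2.414|: I 0.254; II 0.338; III 0.121.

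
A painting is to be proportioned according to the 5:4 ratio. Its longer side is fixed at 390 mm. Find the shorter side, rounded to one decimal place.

312.0 mm

5:4 = 1.25000.
Shorter side = 390 ÷ 1.25000 ≈ 312.000 → 312.0 mm.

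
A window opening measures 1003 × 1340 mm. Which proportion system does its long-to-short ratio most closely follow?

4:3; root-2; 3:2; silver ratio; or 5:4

Ratio = 1340 / 1003 ≈ 1.336.
Distances: 4:3 1.333 (Δ 0.003); root-2 1.414 (Δ 0.078); 3:2 1.500 (Δ 0.164); silver ratio 2.414 (Δ 1.078); 5:4 1.250 (Δ 0.086).

4:3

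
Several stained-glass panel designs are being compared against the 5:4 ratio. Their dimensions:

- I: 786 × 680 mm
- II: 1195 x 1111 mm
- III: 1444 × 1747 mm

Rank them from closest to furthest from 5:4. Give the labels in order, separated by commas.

III, I, II

Ratios: I = 786 / 680 ≈ 1.156; II = 1195 / 1111 ≈ 1.076; III = 1747 / 1444 ≈ 1.210.
|Δ from 1.250|: I 0.094; II 0.174; III 0.040.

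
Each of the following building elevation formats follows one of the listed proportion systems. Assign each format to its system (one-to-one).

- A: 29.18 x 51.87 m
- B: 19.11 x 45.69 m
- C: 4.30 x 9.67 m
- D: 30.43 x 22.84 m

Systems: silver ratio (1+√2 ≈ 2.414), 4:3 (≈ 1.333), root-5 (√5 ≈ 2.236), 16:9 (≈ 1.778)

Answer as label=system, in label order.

Ratios: A ≈ 1.778; B ≈ 2.391; C ≈ 2.249; D ≈ 1.332.
Targets: silver ratio ≈ 2.414; 4:3 ≈ 1.333; root-5 ≈ 2.236; 16:9 ≈ 1.778.

A=16:9, B=silver ratio, C=root-5, D=4:3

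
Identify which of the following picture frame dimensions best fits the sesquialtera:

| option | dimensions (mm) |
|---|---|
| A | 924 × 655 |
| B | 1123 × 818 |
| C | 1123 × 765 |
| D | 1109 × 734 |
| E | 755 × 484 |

Target 3:2 ≈ 1.500.
A: 1.411 (Δ0.089)  B: 1.373 (Δ0.127)  C: 1.468 (Δ0.032)  D: 1.511 (Δ0.011)  E: 1.560 (Δ0.060)

D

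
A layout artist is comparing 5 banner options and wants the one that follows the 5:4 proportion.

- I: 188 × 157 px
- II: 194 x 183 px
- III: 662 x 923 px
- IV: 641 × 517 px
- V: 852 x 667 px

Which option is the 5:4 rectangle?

IV

Target 5:4 ≈ 1.250.
I: 1.197 (Δ0.053)  II: 1.060 (Δ0.190)  III: 1.394 (Δ0.144)  IV: 1.240 (Δ0.010)  V: 1.277 (Δ0.027)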